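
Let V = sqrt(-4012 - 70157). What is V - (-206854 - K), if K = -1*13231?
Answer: 193623 + 3*I*sqrt(8241) ≈ 1.9362e+5 + 272.34*I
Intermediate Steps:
V = 3*I*sqrt(8241) (V = sqrt(-74169) = 3*I*sqrt(8241) ≈ 272.34*I)
K = -13231
V - (-206854 - K) = 3*I*sqrt(8241) - (-206854 - 1*(-13231)) = 3*I*sqrt(8241) - (-206854 + 13231) = 3*I*sqrt(8241) - 1*(-193623) = 3*I*sqrt(8241) + 193623 = 193623 + 3*I*sqrt(8241)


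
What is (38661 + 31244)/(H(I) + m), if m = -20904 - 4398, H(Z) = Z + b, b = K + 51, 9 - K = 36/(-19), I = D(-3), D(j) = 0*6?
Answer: -1328195/479562 ≈ -2.7696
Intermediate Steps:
D(j) = 0
I = 0
K = 207/19 (K = 9 - 36/(-19) = 9 - 36*(-1)/19 = 9 - 1*(-36/19) = 9 + 36/19 = 207/19 ≈ 10.895)
b = 1176/19 (b = 207/19 + 51 = 1176/19 ≈ 61.895)
H(Z) = 1176/19 + Z (H(Z) = Z + 1176/19 = 1176/19 + Z)
m = -25302
(38661 + 31244)/(H(I) + m) = (38661 + 31244)/((1176/19 + 0) - 25302) = 69905/(1176/19 - 25302) = 69905/(-479562/19) = 69905*(-19/479562) = -1328195/479562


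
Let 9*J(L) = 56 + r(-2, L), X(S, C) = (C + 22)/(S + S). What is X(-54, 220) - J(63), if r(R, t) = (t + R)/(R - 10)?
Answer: -853/108 ≈ -7.8981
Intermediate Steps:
X(S, C) = (22 + C)/(2*S) (X(S, C) = (22 + C)/((2*S)) = (22 + C)*(1/(2*S)) = (22 + C)/(2*S))
r(R, t) = (R + t)/(-10 + R)
J(L) = 337/54 - L/108 (J(L) = (56 + (-2 + L)/(-10 - 2))/9 = (56 + (-2 + L)/(-12))/9 = (56 - (-2 + L)/12)/9 = (56 + (1/6 - L/12))/9 = (337/6 - L/12)/9 = 337/54 - L/108)
X(-54, 220) - J(63) = (1/2)*(22 + 220)/(-54) - (337/54 - 1/108*63) = (1/2)*(-1/54)*242 - (337/54 - 7/12) = -121/54 - 1*611/108 = -121/54 - 611/108 = -853/108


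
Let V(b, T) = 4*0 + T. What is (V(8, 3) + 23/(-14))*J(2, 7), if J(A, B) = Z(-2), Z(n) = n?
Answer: -19/7 ≈ -2.7143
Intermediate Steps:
V(b, T) = T (V(b, T) = 0 + T = T)
J(A, B) = -2
(V(8, 3) + 23/(-14))*J(2, 7) = (3 + 23/(-14))*(-2) = (3 + 23*(-1/14))*(-2) = (3 - 23/14)*(-2) = (19/14)*(-2) = -19/7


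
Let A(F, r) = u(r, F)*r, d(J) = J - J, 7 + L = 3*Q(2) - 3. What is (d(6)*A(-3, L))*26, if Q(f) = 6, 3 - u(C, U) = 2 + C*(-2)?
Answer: 0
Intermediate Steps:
u(C, U) = 1 + 2*C (u(C, U) = 3 - (2 + C*(-2)) = 3 - (2 - 2*C) = 3 + (-2 + 2*C) = 1 + 2*C)
L = 8 (L = -7 + (3*6 - 3) = -7 + (18 - 3) = -7 + 15 = 8)
d(J) = 0
A(F, r) = r*(1 + 2*r) (A(F, r) = (1 + 2*r)*r = r*(1 + 2*r))
(d(6)*A(-3, L))*26 = (0*(8*(1 + 2*8)))*26 = (0*(8*(1 + 16)))*26 = (0*(8*17))*26 = (0*136)*26 = 0*26 = 0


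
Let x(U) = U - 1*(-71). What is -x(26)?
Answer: -97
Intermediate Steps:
x(U) = 71 + U (x(U) = U + 71 = 71 + U)
-x(26) = -(71 + 26) = -1*97 = -97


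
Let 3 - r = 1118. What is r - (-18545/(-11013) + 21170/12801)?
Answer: -17517817250/15664157 ≈ -1118.3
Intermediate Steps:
r = -1115 (r = 3 - 1*1118 = 3 - 1118 = -1115)
r - (-18545/(-11013) + 21170/12801) = -1115 - (-18545/(-11013) + 21170/12801) = -1115 - (-18545*(-1/11013) + 21170*(1/12801)) = -1115 - (18545/11013 + 21170/12801) = -1115 - 1*52282195/15664157 = -1115 - 52282195/15664157 = -17517817250/15664157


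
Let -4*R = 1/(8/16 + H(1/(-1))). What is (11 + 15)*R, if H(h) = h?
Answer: 13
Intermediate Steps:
R = ½ (R = -1/(4*(8/16 + 1/(-1))) = -1/(4*(8*(1/16) - 1)) = -1/(4*(½ - 1)) = -1/(4*(-½)) = -¼*(-2) = ½ ≈ 0.50000)
(11 + 15)*R = (11 + 15)*(½) = 26*(½) = 13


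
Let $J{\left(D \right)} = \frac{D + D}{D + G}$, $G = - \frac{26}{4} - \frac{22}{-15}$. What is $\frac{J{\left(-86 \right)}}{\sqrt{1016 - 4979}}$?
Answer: $- \frac{1720 i \sqrt{3963}}{3607651} \approx - 0.030013 i$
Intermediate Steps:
$G = - \frac{151}{30}$ ($G = \left(-26\right) \frac{1}{4} - - \frac{22}{15} = - \frac{13}{2} + \frac{22}{15} = - \frac{151}{30} \approx -5.0333$)
$J{\left(D \right)} = \frac{2 D}{- \frac{151}{30} + D}$ ($J{\left(D \right)} = \frac{D + D}{D - \frac{151}{30}} = \frac{2 D}{- \frac{151}{30} + D}$)
$\frac{J{\left(-86 \right)}}{\sqrt{1016 - 4979}} = \frac{60 \left(-86\right) \frac{1}{-151 + 30 \left(-86\right)}}{\sqrt{1016 - 4979}} = \frac{60 \left(-86\right) \frac{1}{-151 - 2580}}{\sqrt{-3963}} = \frac{60 \left(-86\right) \frac{1}{-2731}}{i \sqrt{3963}} = 60 \left(-86\right) \left(- \frac{1}{2731}\right) \left(- \frac{i \sqrt{3963}}{3963}\right) = \frac{5160 \left(- \frac{i \sqrt{3963}}{3963}\right)}{2731} = - \frac{1720 i \sqrt{3963}}{3607651}$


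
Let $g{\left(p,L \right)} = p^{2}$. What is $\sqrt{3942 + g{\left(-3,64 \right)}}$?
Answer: $3 \sqrt{439} \approx 62.857$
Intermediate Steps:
$\sqrt{3942 + g{\left(-3,64 \right)}} = \sqrt{3942 + \left(-3\right)^{2}} = \sqrt{3942 + 9} = \sqrt{3951} = 3 \sqrt{439}$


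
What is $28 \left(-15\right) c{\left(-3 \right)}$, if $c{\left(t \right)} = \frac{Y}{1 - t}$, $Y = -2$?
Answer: $210$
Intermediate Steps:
$c{\left(t \right)} = - \frac{2}{1 - t}$
$28 \left(-15\right) c{\left(-3 \right)} = 28 \left(-15\right) \frac{2}{-1 - 3} = - 420 \frac{2}{-4} = - 420 \cdot 2 \left(- \frac{1}{4}\right) = \left(-420\right) \left(- \frac{1}{2}\right) = 210$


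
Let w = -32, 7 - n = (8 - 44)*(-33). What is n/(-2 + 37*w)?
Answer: 1181/1186 ≈ 0.99578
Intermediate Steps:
n = -1181 (n = 7 - (8 - 44)*(-33) = 7 - (-36)*(-33) = 7 - 1*1188 = 7 - 1188 = -1181)
n/(-2 + 37*w) = -1181/(-2 + 37*(-32)) = -1181/(-2 - 1184) = -1181/(-1186) = -1181*(-1/1186) = 1181/1186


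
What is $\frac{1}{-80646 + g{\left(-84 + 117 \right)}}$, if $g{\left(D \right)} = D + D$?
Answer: $- \frac{1}{80580} \approx -1.241 \cdot 10^{-5}$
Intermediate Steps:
$g{\left(D \right)} = 2 D$
$\frac{1}{-80646 + g{\left(-84 + 117 \right)}} = \frac{1}{-80646 + 2 \left(-84 + 117\right)} = \frac{1}{-80646 + 2 \cdot 33} = \frac{1}{-80646 + 66} = \frac{1}{-80580} = - \frac{1}{80580}$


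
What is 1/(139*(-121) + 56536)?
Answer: 1/39717 ≈ 2.5178e-5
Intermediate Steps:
1/(139*(-121) + 56536) = 1/(-16819 + 56536) = 1/39717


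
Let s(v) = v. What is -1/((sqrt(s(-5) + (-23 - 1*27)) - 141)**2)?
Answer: -1/(141 - I*sqrt(55))**2 ≈ -4.9884e-5 - 5.262e-6*I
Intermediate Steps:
-1/((sqrt(s(-5) + (-23 - 1*27)) - 141)**2) = -1/((sqrt(-5 + (-23 - 1*27)) - 141)**2) = -1/((sqrt(-5 + (-23 - 27)) - 141)**2) = -1/((sqrt(-5 - 50) - 141)**2) = -1/((sqrt(-55) - 141)**2) = -1/((I*sqrt(55) - 141)**2) = -1/((-141 + I*sqrt(55))**2) = -1/(-141 + I*sqrt(55))**2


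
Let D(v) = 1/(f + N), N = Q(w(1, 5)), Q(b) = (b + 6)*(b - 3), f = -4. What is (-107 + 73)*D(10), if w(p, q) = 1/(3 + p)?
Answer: 544/339 ≈ 1.6047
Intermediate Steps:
Q(b) = (-3 + b)*(6 + b) (Q(b) = (6 + b)*(-3 + b) = (-3 + b)*(6 + b))
N = -275/16 (N = -18 + (1/(3 + 1))² + 3/(3 + 1) = -18 + (1/4)² + 3/4 = -18 + (¼)² + 3*(¼) = -18 + 1/16 + ¾ = -275/16 ≈ -17.188)
D(v) = -16/339 (D(v) = 1/(-4 - 275/16) = 1/(-339/16) = -16/339)
(-107 + 73)*D(10) = (-107 + 73)*(-16/339) = -34*(-16/339) = 544/339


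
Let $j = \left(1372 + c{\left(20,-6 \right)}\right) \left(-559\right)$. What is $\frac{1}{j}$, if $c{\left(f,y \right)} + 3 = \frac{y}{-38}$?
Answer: $- \frac{19}{14541826} \approx -1.3066 \cdot 10^{-6}$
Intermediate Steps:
$c{\left(f,y \right)} = -3 - \frac{y}{38}$ ($c{\left(f,y \right)} = -3 + \frac{y}{-38} = -3 + y \left(- \frac{1}{38}\right) = -3 - \frac{y}{38}$)
$j = - \frac{14541826}{19}$ ($j = \left(1372 - \frac{54}{19}\right) \left(-559\right) = \frac{26014}{19} \left(-559\right) = - \frac{14541826}{19} \approx -7.6536 \cdot 10^{5}$)
$\frac{1}{j} = \frac{1}{- \frac{14541826}{19}} = - \frac{19}{14541826}$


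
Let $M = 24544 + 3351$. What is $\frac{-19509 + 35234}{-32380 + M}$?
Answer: $- \frac{3145}{897} \approx -3.5061$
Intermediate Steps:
$M = 27895$
$\frac{-19509 + 35234}{-32380 + M} = \frac{-19509 + 35234}{-32380 + 27895} = \frac{15725}{-4485} = 15725 \left(- \frac{1}{4485}\right) = - \frac{3145}{897}$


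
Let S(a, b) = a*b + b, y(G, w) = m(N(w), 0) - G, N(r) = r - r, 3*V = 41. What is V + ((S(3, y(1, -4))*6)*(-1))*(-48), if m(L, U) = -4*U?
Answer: -3415/3 ≈ -1138.3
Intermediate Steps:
V = 41/3 (V = (⅓)*41 = 41/3 ≈ 13.667)
N(r) = 0
y(G, w) = -G (y(G, w) = -4*0 - G = 0 - G = -G)
S(a, b) = b + a*b
V + ((S(3, y(1, -4))*6)*(-1))*(-48) = 41/3 + ((((-1*1)*(1 + 3))*6)*(-1))*(-48) = 41/3 + ((-1*4*6)*(-1))*(-48) = 41/3 + (-4*6*(-1))*(-48) = 41/3 - 24*(-1)*(-48) = 41/3 + 24*(-48) = 41/3 - 1152 = -3415/3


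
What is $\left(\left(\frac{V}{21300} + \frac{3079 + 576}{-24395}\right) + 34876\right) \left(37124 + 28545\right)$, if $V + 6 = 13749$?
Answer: $\frac{4666953633433843}{2037700} \approx 2.2903 \cdot 10^{9}$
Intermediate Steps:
$V = 13743$ ($V = -6 + 13749 = 13743$)
$\left(\left(\frac{V}{21300} + \frac{3079 + 576}{-24395}\right) + 34876\right) \left(37124 + 28545\right) = \left(\left(\frac{13743}{21300} + \frac{3079 + 576}{-24395}\right) + 34876\right) \left(37124 + 28545\right) = \left(\left(13743 \cdot \frac{1}{21300} + 3655 \left(- \frac{1}{24395}\right)\right) + 34876\right) 65669 = \left(\left(\frac{4581}{7100} - \frac{43}{287}\right) + 34876\right) 65669 = \left(\frac{1009447}{2037700} + 34876\right) 65669 = \frac{71067834647}{2037700} \cdot 65669 = \frac{4666953633433843}{2037700}$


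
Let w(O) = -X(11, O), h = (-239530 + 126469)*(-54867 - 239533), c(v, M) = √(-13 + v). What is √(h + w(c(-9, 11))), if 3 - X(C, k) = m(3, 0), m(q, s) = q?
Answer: 1040*√30774 ≈ 1.8244e+5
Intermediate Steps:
X(C, k) = 0 (X(C, k) = 3 - 1*3 = 3 - 3 = 0)
h = 33285158400 (h = -113061*(-294400) = 33285158400)
w(O) = 0 (w(O) = -1*0 = 0)
√(h + w(c(-9, 11))) = √(33285158400 + 0) = √33285158400 = 1040*√30774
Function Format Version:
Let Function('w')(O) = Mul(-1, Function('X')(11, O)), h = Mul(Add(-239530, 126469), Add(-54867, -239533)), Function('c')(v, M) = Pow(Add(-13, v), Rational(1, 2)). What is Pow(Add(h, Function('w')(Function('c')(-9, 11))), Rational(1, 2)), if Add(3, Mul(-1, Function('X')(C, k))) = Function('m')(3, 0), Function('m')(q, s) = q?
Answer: Mul(1040, Pow(30774, Rational(1, 2))) ≈ 1.8244e+5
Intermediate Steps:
Function('X')(C, k) = 0 (Function('X')(C, k) = Add(3, Mul(-1, 3)) = Add(3, -3) = 0)
h = 33285158400 (h = Mul(-113061, -294400) = 33285158400)
Function('w')(O) = 0 (Function('w')(O) = Mul(-1, 0) = 0)
Pow(Add(h, Function('w')(Function('c')(-9, 11))), Rational(1, 2)) = Pow(Add(33285158400, 0), Rational(1, 2)) = Pow(33285158400, Rational(1, 2)) = Mul(1040, Pow(30774, Rational(1, 2)))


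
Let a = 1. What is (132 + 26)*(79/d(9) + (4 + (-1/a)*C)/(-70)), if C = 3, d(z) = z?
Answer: 436159/315 ≈ 1384.6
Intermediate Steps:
(132 + 26)*(79/d(9) + (4 + (-1/a)*C)/(-70)) = (132 + 26)*(79/9 + (4 - 1/1*3)/(-70)) = 158*(79*(⅑) + (4 - 1*1*3)*(-1/70)) = 158*(79/9 + (4 - 1*3)*(-1/70)) = 158*(79/9 + (4 - 3)*(-1/70)) = 158*(79/9 + 1*(-1/70)) = 158*(79/9 - 1/70) = 158*(5521/630) = 436159/315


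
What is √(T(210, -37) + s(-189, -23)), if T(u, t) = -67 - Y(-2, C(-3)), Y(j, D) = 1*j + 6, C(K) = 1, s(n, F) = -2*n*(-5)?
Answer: I*√1961 ≈ 44.283*I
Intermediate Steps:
s(n, F) = 10*n
Y(j, D) = 6 + j (Y(j, D) = j + 6 = 6 + j)
T(u, t) = -71 (T(u, t) = -67 - (6 - 2) = -67 - 1*4 = -67 - 4 = -71)
√(T(210, -37) + s(-189, -23)) = √(-71 + 10*(-189)) = √(-71 - 1890) = √(-1961) = I*√1961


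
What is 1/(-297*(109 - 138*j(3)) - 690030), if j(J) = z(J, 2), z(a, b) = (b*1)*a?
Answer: -1/476487 ≈ -2.0987e-6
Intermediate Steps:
z(a, b) = a*b (z(a, b) = b*a = a*b)
j(J) = 2*J (j(J) = J*2 = 2*J)
1/(-297*(109 - 138*j(3)) - 690030) = 1/(-297*(109 - 276*3) - 690030) = 1/(-297*(109 - 138*6) - 690030) = 1/(-297*(109 - 828) - 690030) = 1/(-297*(-719) - 690030) = 1/(213543 - 690030) = 1/(-476487) = -1/476487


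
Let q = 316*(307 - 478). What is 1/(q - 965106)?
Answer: -1/1019142 ≈ -9.8122e-7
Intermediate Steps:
q = -54036 (q = 316*(-171) = -54036)
1/(q - 965106) = 1/(-54036 - 965106) = 1/(-1019142) = -1/1019142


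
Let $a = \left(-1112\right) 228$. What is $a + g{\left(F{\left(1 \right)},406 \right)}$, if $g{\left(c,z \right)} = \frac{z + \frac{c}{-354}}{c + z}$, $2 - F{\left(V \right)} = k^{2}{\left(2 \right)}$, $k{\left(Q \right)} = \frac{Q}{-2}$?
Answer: $- \frac{36528816085}{144078} \approx -2.5354 \cdot 10^{5}$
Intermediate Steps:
$k{\left(Q \right)} = - \frac{Q}{2}$ ($k{\left(Q \right)} = Q \left(- \frac{1}{2}\right) = - \frac{Q}{2}$)
$F{\left(V \right)} = 1$ ($F{\left(V \right)} = 2 - \left(\left(- \frac{1}{2}\right) 2\right)^{2} = 2 - \left(-1\right)^{2} = 2 - 1 = 1$)
$a = -253536$
$g{\left(c,z \right)} = \frac{z - \frac{c}{354}}{c + z}$ ($g{\left(c,z \right)} = \frac{z + c \left(- \frac{1}{354}\right)}{c + z} = \frac{z - \frac{c}{354}}{c + z}$)
$a + g{\left(F{\left(1 \right)},406 \right)} = -253536 + \frac{406 - \frac{1}{354}}{1 + 406} = -253536 + \frac{406 - \frac{1}{354}}{407} = -253536 + \frac{1}{407} \cdot \frac{143723}{354} = -253536 + \frac{143723}{144078} = - \frac{36528816085}{144078}$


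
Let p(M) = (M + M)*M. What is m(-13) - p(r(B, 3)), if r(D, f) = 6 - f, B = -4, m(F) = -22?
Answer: -40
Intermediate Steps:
p(M) = 2*M² (p(M) = (2*M)*M = 2*M²)
m(-13) - p(r(B, 3)) = -22 - 2*(6 - 1*3)² = -22 - 2*(6 - 3)² = -22 - 2*3² = -22 - 2*9 = -22 - 1*18 = -22 - 18 = -40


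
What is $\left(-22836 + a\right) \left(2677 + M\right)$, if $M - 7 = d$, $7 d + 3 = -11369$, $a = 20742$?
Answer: $- \frac{15529104}{7} \approx -2.2184 \cdot 10^{6}$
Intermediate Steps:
$d = - \frac{11372}{7}$ ($d = - \frac{3}{7} + \frac{1}{7} \left(-11369\right) = - \frac{3}{7} - \frac{11369}{7} = - \frac{11372}{7} \approx -1624.6$)
$M = - \frac{11323}{7}$ ($M = 7 - \frac{11372}{7} = - \frac{11323}{7} \approx -1617.6$)
$\left(-22836 + a\right) \left(2677 + M\right) = \left(-22836 + 20742\right) \left(2677 - \frac{11323}{7}\right) = \left(-2094\right) \frac{7416}{7} = - \frac{15529104}{7}$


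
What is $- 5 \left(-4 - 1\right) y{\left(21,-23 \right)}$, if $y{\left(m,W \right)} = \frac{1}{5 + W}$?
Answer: $- \frac{25}{18} \approx -1.3889$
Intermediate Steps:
$- 5 \left(-4 - 1\right) y{\left(21,-23 \right)} = \frac{\left(-5\right) \left(-4 - 1\right)}{5 - 23} = \frac{\left(-5\right) \left(-5\right)}{-18} = 25 \left(- \frac{1}{18}\right) = - \frac{25}{18}$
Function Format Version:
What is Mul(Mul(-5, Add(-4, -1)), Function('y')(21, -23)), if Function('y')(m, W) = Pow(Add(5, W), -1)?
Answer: Rational(-25, 18) ≈ -1.3889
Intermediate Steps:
Mul(Mul(-5, Add(-4, -1)), Function('y')(21, -23)) = Mul(Mul(-5, Add(-4, -1)), Pow(Add(5, -23), -1)) = Mul(Mul(-5, -5), Pow(-18, -1)) = Mul(25, Rational(-1, 18)) = Rational(-25, 18)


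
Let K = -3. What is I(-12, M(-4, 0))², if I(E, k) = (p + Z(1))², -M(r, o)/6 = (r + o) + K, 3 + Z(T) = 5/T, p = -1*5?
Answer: 81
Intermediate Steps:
p = -5
Z(T) = -3 + 5/T
M(r, o) = 18 - 6*o - 6*r (M(r, o) = -6*((r + o) - 3) = -6*((o + r) - 3) = -6*(-3 + o + r) = 18 - 6*o - 6*r)
I(E, k) = 9 (I(E, k) = (-5 + (-3 + 5/1))² = (-5 + (-3 + 5*1))² = (-5 + (-3 + 5))² = (-5 + 2)² = (-3)² = 9)
I(-12, M(-4, 0))² = 9² = 81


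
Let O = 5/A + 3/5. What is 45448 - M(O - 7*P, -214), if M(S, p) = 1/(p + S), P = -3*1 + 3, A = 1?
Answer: 47356821/1042 ≈ 45448.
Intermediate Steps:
P = 0 (P = -3 + 3 = 0)
O = 28/5 (O = 5/1 + 3/5 = 5*1 + 3*(⅕) = 5 + ⅗ = 28/5 ≈ 5.6000)
M(S, p) = 1/(S + p)
45448 - M(O - 7*P, -214) = 45448 - 1/((28/5 - 7*0) - 214) = 45448 - 1/((28/5 + 0) - 214) = 45448 - 1/(28/5 - 214) = 45448 - 1/(-1042/5) = 45448 - 1*(-5/1042) = 45448 + 5/1042 = 47356821/1042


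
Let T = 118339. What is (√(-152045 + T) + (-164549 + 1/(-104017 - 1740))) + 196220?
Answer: 3349429946/105757 + I*√33706 ≈ 31671.0 + 183.59*I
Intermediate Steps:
(√(-152045 + T) + (-164549 + 1/(-104017 - 1740))) + 196220 = (√(-152045 + 118339) + (-164549 + 1/(-104017 - 1740))) + 196220 = (√(-33706) + (-164549 + 1/(-105757))) + 196220 = (I*√33706 + (-164549 - 1/105757)) + 196220 = (I*√33706 - 17402208594/105757) + 196220 = (-17402208594/105757 + I*√33706) + 196220 = 3349429946/105757 + I*√33706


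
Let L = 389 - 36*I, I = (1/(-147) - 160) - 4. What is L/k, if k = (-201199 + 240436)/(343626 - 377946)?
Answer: -320703760/58261 ≈ -5504.6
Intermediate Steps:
I = -24109/147 (I = (-1/147 - 160) - 4 = -23521/147 - 4 = -24109/147 ≈ -164.01)
L = 308369/49 (L = 389 - 36*(-24109/147) = 389 + 289308/49 = 308369/49 ≈ 6293.2)
k = -1189/1040 (k = 39237/(-34320) = 39237*(-1/34320) = -1189/1040 ≈ -1.1433)
L/k = 308369/(49*(-1189/1040)) = (308369/49)*(-1040/1189) = -320703760/58261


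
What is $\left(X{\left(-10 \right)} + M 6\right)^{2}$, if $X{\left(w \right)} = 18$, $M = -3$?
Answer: $0$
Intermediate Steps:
$\left(X{\left(-10 \right)} + M 6\right)^{2} = \left(18 - 18\right)^{2} = 0^{2} = 0$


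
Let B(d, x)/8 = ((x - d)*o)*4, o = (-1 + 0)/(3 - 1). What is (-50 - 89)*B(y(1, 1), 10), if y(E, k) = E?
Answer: 20016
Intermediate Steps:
o = -1/2 ≈ -0.50000
B(d, x) = -16*x + 16*d (B(d, x) = 8*(((x - d)*(-1/2))*4) = 8*((d/2 - x/2)*4) = 8*(-2*x + 2*d) = -16*x + 16*d)
(-50 - 89)*B(y(1, 1), 10) = (-50 - 89)*(-16*10 + 16*1) = -139*(-160 + 16) = -139*(-144) = 20016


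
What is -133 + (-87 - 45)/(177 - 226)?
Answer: -6385/49 ≈ -130.31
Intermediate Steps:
-133 + (-87 - 45)/(177 - 226) = -133 - 132/(-49) = -133 - 132*(-1/49) = -133 + 132/49 = -6385/49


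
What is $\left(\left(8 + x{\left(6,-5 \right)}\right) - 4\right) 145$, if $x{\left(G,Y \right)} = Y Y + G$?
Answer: $5075$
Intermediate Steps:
$x{\left(G,Y \right)} = G + Y^{2}$ ($x{\left(G,Y \right)} = Y^{2} + G = G + Y^{2}$)
$\left(\left(8 + x{\left(6,-5 \right)}\right) - 4\right) 145 = \left(\left(8 + \left(6 + \left(-5\right)^{2}\right)\right) - 4\right) 145 = \left(\left(8 + \left(6 + 25\right)\right) - 4\right) 145 = \left(\left(8 + 31\right) - 4\right) 145 = \left(39 - 4\right) 145 = 35 \cdot 145 = 5075$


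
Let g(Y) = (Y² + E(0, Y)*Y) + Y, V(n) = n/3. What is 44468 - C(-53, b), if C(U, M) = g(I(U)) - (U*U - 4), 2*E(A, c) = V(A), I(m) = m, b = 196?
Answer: 44517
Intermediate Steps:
V(n) = n/3 (V(n) = n*(⅓) = n/3)
E(A, c) = A/6 (E(A, c) = (A/3)/2 = A/6)
g(Y) = Y + Y² (g(Y) = (Y² + ((⅙)*0)*Y) + Y = (Y² + 0*Y) + Y = (Y² + 0) + Y = Y² + Y = Y + Y²)
C(U, M) = 4 - U² + U*(1 + U) (C(U, M) = U*(1 + U) - (U*U - 4) = U*(1 + U) - (U² - 4) = U*(1 + U) - (-4 + U²) = U*(1 + U) + (4 - U²) = 4 - U² + U*(1 + U))
44468 - C(-53, b) = 44468 - (4 - 53) = 44468 - 1*(-49) = 44468 + 49 = 44517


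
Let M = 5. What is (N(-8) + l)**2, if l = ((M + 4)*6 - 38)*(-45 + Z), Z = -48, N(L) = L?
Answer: 2238016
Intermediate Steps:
l = -1488 (l = ((5 + 4)*6 - 38)*(-45 - 48) = (9*6 - 38)*(-93) = (54 - 38)*(-93) = 16*(-93) = -1488)
(N(-8) + l)**2 = (-8 - 1488)**2 = (-1496)**2 = 2238016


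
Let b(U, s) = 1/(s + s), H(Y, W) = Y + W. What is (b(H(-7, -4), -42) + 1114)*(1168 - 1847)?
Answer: -9076775/12 ≈ -7.5640e+5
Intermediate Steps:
H(Y, W) = W + Y
b(U, s) = 1/(2*s)
(b(H(-7, -4), -42) + 1114)*(1168 - 1847) = ((½)/(-42) + 1114)*(1168 - 1847) = ((½)*(-1/42) + 1114)*(-679) = (-1/84 + 1114)*(-679) = (93575/84)*(-679) = -9076775/12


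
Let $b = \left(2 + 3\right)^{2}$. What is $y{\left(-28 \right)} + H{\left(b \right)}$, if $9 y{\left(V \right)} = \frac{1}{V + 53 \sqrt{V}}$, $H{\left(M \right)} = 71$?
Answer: $\frac{1812842}{25533} - \frac{53 i \sqrt{7}}{357462} \approx 71.0 - 0.00039228 i$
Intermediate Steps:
$b = 25$ ($b = 5^{2} = 25$)
$y{\left(V \right)} = \frac{1}{9 \left(V + 53 \sqrt{V}\right)}$
$y{\left(-28 \right)} + H{\left(b \right)} = \frac{1}{9 \left(-28 + 53 \sqrt{-28}\right)} + 71 = \frac{1}{9 \left(-28 + 53 \cdot 2 i \sqrt{7}\right)} + 71 = \frac{1}{9 \left(-28 + 106 i \sqrt{7}\right)} + 71 = 71 + \frac{1}{9 \left(-28 + 106 i \sqrt{7}\right)}$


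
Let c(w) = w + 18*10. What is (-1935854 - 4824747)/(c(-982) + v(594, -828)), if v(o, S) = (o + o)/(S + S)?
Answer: 310987646/36925 ≈ 8422.1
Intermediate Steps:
v(o, S) = o/S (v(o, S) = (2*o)/((2*S)) = (2*o)*(1/(2*S)) = o/S)
c(w) = 180 + w (c(w) = w + 180 = 180 + w)
(-1935854 - 4824747)/(c(-982) + v(594, -828)) = (-1935854 - 4824747)/((180 - 982) + 594/(-828)) = -6760601/(-802 + 594*(-1/828)) = -6760601/(-802 - 33/46) = -6760601/(-36925/46) = -6760601*(-46/36925) = 310987646/36925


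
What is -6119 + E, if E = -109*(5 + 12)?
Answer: -7972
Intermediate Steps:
E = -1853 (E = -109*17 = -1853)
-6119 + E = -6119 - 1853 = -7972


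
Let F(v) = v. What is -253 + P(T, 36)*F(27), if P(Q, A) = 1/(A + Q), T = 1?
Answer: -9334/37 ≈ -252.27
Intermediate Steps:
-253 + P(T, 36)*F(27) = -253 + 27/(36 + 1) = -253 + 27/37 = -9334/37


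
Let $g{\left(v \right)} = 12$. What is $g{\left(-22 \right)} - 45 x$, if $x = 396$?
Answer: $-17808$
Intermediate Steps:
$g{\left(-22 \right)} - 45 x = 12 - 17820 = -17808$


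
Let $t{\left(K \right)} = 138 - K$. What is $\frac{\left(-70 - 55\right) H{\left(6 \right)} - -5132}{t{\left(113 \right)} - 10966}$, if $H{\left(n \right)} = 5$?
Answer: $- \frac{4507}{10941} \approx -0.41194$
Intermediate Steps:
$\frac{\left(-70 - 55\right) H{\left(6 \right)} - -5132}{t{\left(113 \right)} - 10966} = \frac{\left(-70 - 55\right) 5 - -5132}{\left(138 - 113\right) - 10966} = \frac{\left(-125\right) 5 + \left(-88 + 5220\right)}{\left(138 - 113\right) - 10966} = \frac{-625 + 5132}{25 - 10966} = \frac{4507}{-10941} = 4507 \left(- \frac{1}{10941}\right) = - \frac{4507}{10941}$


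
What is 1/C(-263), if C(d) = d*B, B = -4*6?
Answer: 1/6312 ≈ 0.00015843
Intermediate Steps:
B = -24
C(d) = -24*d (C(d) = d*(-24) = -24*d)
1/C(-263) = 1/(-24*(-263)) = 1/6312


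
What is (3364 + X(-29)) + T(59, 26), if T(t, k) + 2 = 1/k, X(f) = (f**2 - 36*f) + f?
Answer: 135669/26 ≈ 5218.0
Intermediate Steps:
X(f) = f**2 - 35*f
T(t, k) = -2 + 1/k
(3364 + X(-29)) + T(59, 26) = (3364 - 29*(-35 - 29)) + (-2 + 1/26) = (3364 - 29*(-64)) + (-2 + 1/26) = (3364 + 1856) - 51/26 = 5220 - 51/26 = 135669/26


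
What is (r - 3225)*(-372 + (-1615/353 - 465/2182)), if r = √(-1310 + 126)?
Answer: 935958168075/770246 - 580439174*I*√74/385123 ≈ 1.2151e+6 - 12965.0*I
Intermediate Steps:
r = 4*I*√74 (r = √(-1184) = 4*I*√74 ≈ 34.409*I)
(r - 3225)*(-372 + (-1615/353 - 465/2182)) = (4*I*√74 - 3225)*(-372 + (-1615/353 - 465/2182)) = (-3225 + 4*I*√74)*(-372 + (-1615*1/353 - 465*1/2182)) = (-3225 + 4*I*√74)*(-372 + (-1615/353 - 465/2182)) = (-3225 + 4*I*√74)*(-372 - 3688075/770246) = (-3225 + 4*I*√74)*(-290219587/770246) = 935958168075/770246 - 580439174*I*√74/385123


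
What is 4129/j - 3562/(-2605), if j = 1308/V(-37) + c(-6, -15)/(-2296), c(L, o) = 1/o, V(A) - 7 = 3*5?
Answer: 4155049760102/58674423455 ≈ 70.815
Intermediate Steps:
V(A) = 22 (V(A) = 7 + 3*5 = 7 + 15 = 22)
j = 22523771/378840 (j = 1308/22 + 1/(-15*(-2296)) = 1308*(1/22) - 1/15*(-1/2296) = 654/11 + 1/34440 = 22523771/378840 ≈ 59.455)
4129/j - 3562/(-2605) = 4129/(22523771/378840) - 3562/(-2605) = 4129*(378840/22523771) - 3562*(-1/2605) = 1564230360/22523771 + 3562/2605 = 4155049760102/58674423455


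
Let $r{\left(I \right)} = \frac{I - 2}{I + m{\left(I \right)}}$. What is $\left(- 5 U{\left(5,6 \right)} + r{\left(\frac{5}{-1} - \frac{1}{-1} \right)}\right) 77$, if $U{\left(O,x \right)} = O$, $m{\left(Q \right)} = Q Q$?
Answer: $- \frac{3927}{2} \approx -1963.5$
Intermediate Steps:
$m{\left(Q \right)} = Q^{2}$
$r{\left(I \right)} = \frac{-2 + I}{I + I^{2}}$ ($r{\left(I \right)} = \frac{I - 2}{I + I^{2}} = \frac{-2 + I}{I + I^{2}}$)
$\left(- 5 U{\left(5,6 \right)} + r{\left(\frac{5}{-1} - \frac{1}{-1} \right)}\right) 77 = \left(\left(-5\right) 5 + \frac{-2 + \left(\frac{5}{-1} - \frac{1}{-1}\right)}{\left(\frac{5}{-1} - \frac{1}{-1}\right) \left(1 + \left(\frac{5}{-1} - \frac{1}{-1}\right)\right)}\right) 77 = \left(-25 + \frac{-2 + \left(5 \left(-1\right) - -1\right)}{\left(5 \left(-1\right) - -1\right) \left(1 + \left(5 \left(-1\right) - -1\right)\right)}\right) 77 = \left(-25 + \frac{-2 + \left(-5 + 1\right)}{\left(-5 + 1\right) \left(1 + \left(-5 + 1\right)\right)}\right) 77 = \left(-25 + \frac{-2 - 4}{\left(-4\right) \left(1 - 4\right)}\right) 77 = \left(-25 - \frac{1}{4} \frac{1}{-3} \left(-6\right)\right) 77 = \left(-25 - \left(- \frac{1}{12}\right) \left(-6\right)\right) 77 = \left(-25 - \frac{1}{2}\right) 77 = \left(- \frac{51}{2}\right) 77 = - \frac{3927}{2}$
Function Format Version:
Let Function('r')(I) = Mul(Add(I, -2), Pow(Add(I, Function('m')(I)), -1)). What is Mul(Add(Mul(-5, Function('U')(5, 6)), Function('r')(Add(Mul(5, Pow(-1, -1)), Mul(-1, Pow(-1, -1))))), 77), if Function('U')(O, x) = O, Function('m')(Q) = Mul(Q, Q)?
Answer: Rational(-3927, 2) ≈ -1963.5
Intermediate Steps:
Function('m')(Q) = Pow(Q, 2)
Function('r')(I) = Mul(Pow(Add(I, Pow(I, 2)), -1), Add(-2, I)) (Function('r')(I) = Mul(Add(I, -2), Pow(Add(I, Pow(I, 2)), -1)) = Mul(Add(-2, I), Pow(Add(I, Pow(I, 2)), -1)) = Mul(Pow(Add(I, Pow(I, 2)), -1), Add(-2, I)))
Mul(Add(Mul(-5, Function('U')(5, 6)), Function('r')(Add(Mul(5, Pow(-1, -1)), Mul(-1, Pow(-1, -1))))), 77) = Mul(Add(Mul(-5, 5), Mul(Pow(Add(Mul(5, Pow(-1, -1)), Mul(-1, Pow(-1, -1))), -1), Pow(Add(1, Add(Mul(5, Pow(-1, -1)), Mul(-1, Pow(-1, -1)))), -1), Add(-2, Add(Mul(5, Pow(-1, -1)), Mul(-1, Pow(-1, -1)))))), 77) = Mul(Add(-25, Mul(Pow(Add(Mul(5, -1), Mul(-1, -1)), -1), Pow(Add(1, Add(Mul(5, -1), Mul(-1, -1))), -1), Add(-2, Add(Mul(5, -1), Mul(-1, -1))))), 77) = Mul(Add(-25, Mul(Pow(Add(-5, 1), -1), Pow(Add(1, Add(-5, 1)), -1), Add(-2, Add(-5, 1)))), 77) = Mul(Add(-25, Mul(Pow(-4, -1), Pow(Add(1, -4), -1), Add(-2, -4))), 77) = Mul(Add(-25, Mul(Rational(-1, 4), Pow(-3, -1), -6)), 77) = Mul(Add(-25, Mul(Rational(-1, 4), Rational(-1, 3), -6)), 77) = Mul(Add(-25, Rational(-1, 2)), 77) = Mul(Rational(-51, 2), 77) = Rational(-3927, 2)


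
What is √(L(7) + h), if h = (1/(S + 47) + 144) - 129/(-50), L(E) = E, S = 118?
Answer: √16725522/330 ≈ 12.393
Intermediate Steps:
h = 241867/1650 (h = (1/(118 + 47) + 144) - 129/(-50) = (1/165 + 144) - 129*(-1/50) = (1/165 + 144) + 129/50 = 23761/165 + 129/50 = 241867/1650 ≈ 146.59)
√(L(7) + h) = √(7 + 241867/1650) = √(253417/1650) = √16725522/330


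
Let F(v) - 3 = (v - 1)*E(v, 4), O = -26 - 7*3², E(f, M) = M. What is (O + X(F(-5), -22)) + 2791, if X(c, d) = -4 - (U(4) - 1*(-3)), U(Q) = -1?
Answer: 2696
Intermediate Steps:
O = -89 (O = -26 - 7*9 = -26 - 63 = -89)
F(v) = -1 + 4*v (F(v) = 3 + (v - 1)*4 = 3 + (-1 + v)*4 = 3 + (-4 + 4*v) = -1 + 4*v)
X(c, d) = -6 (X(c, d) = -4 - (-1 - 1*(-3)) = -4 - (-1 + 3) = -4 - 1*2 = -4 - 2 = -6)
(O + X(F(-5), -22)) + 2791 = (-89 - 6) + 2791 = -95 + 2791 = 2696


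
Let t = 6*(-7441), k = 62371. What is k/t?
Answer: -62371/44646 ≈ -1.3970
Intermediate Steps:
t = -44646
k/t = 62371/(-44646) = 62371*(-1/44646) = -62371/44646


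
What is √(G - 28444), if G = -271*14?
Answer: 9*I*√398 ≈ 179.55*I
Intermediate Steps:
G = -3794
√(G - 28444) = √(-3794 - 28444) = √(-32238) = 9*I*√398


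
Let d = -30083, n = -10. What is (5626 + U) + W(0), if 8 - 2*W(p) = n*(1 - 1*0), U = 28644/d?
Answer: 169489061/30083 ≈ 5634.0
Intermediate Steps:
U = -28644/30083 (U = 28644/(-30083) = 28644*(-1/30083) = -28644/30083 ≈ -0.95217)
W(p) = 9 (W(p) = 4 - (-5)*(1 - 1*0) = 4 - (-5)*(1 + 0) = 4 - (-5) = 4 - 1/2*(-10) = 4 + 5 = 9)
(5626 + U) + W(0) = (5626 - 28644/30083) + 9 = 169218314/30083 + 9 = 169489061/30083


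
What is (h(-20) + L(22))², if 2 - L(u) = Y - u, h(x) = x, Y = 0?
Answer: 16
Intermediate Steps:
L(u) = 2 + u (L(u) = 2 - (0 - u) = 2 - (-1)*u = 2 + u)
(h(-20) + L(22))² = (-20 + (2 + 22))² = (-20 + 24)² = 4² = 16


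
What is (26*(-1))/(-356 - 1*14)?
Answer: 13/185 ≈ 0.070270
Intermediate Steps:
(26*(-1))/(-356 - 1*14) = -26/(-356 - 14) = -26/(-370) = -26*(-1/370) = 13/185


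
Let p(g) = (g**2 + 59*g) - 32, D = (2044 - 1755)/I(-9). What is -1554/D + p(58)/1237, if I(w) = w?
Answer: 19252588/357493 ≈ 53.854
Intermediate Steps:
D = -289/9 (D = (2044 - 1755)/(-9) = 289*(-1/9) = -289/9 ≈ -32.111)
p(g) = -32 + g**2 + 59*g
-1554/D + p(58)/1237 = -1554/(-289/9) + (-32 + 58**2 + 59*58)/1237 = -1554*(-9/289) + (-32 + 3364 + 3422)*(1/1237) = 13986/289 + 6754*(1/1237) = 13986/289 + 6754/1237 = 19252588/357493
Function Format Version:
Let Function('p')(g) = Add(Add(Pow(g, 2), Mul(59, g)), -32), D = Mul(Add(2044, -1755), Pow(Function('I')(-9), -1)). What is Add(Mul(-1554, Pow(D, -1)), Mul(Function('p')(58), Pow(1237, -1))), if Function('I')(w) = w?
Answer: Rational(19252588, 357493) ≈ 53.854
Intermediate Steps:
D = Rational(-289, 9) (D = Mul(Add(2044, -1755), Pow(-9, -1)) = Mul(289, Rational(-1, 9)) = Rational(-289, 9) ≈ -32.111)
Function('p')(g) = Add(-32, Pow(g, 2), Mul(59, g))
Add(Mul(-1554, Pow(D, -1)), Mul(Function('p')(58), Pow(1237, -1))) = Add(Mul(-1554, Pow(Rational(-289, 9), -1)), Mul(Add(-32, Pow(58, 2), Mul(59, 58)), Pow(1237, -1))) = Add(Mul(-1554, Rational(-9, 289)), Mul(Add(-32, 3364, 3422), Rational(1, 1237))) = Add(Rational(13986, 289), Mul(6754, Rational(1, 1237))) = Add(Rational(13986, 289), Rational(6754, 1237)) = Rational(19252588, 357493)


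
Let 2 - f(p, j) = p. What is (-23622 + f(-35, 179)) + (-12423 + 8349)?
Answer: -27659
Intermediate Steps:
f(p, j) = 2 - p
(-23622 + f(-35, 179)) + (-12423 + 8349) = (-23622 + (2 - 1*(-35))) + (-12423 + 8349) = (-23622 + (2 + 35)) - 4074 = (-23622 + 37) - 4074 = -23585 - 4074 = -27659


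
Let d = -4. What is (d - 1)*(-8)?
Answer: 40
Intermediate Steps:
(d - 1)*(-8) = (-4 - 1)*(-8) = -5*(-8) = 40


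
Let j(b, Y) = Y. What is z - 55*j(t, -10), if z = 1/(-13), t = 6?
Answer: 7149/13 ≈ 549.92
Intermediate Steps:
z = -1/13 ≈ -0.076923
z - 55*j(t, -10) = -1/13 - 55*(-10) = -1/13 + 550 = 7149/13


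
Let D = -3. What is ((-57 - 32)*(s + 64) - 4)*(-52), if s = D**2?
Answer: 338052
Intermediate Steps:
s = 9 (s = (-3)**2 = 9)
((-57 - 32)*(s + 64) - 4)*(-52) = ((-57 - 32)*(9 + 64) - 4)*(-52) = (-89*73 - 4)*(-52) = (-6497 - 4)*(-52) = -6501*(-52) = 338052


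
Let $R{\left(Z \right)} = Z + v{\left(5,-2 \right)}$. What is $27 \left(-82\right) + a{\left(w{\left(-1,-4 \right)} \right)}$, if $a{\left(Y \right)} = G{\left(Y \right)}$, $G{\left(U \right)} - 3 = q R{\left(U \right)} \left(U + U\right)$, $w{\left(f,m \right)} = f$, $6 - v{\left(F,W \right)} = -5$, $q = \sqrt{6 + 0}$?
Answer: $-2211 - 20 \sqrt{6} \approx -2260.0$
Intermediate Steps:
$q = \sqrt{6} \approx 2.4495$
$v{\left(F,W \right)} = 11$ ($v{\left(F,W \right)} = 6 - -5 = 6 + 5 = 11$)
$R{\left(Z \right)} = 11 + Z$ ($R{\left(Z \right)} = Z + 11 = 11 + Z$)
$G{\left(U \right)} = 3 + 2 U \sqrt{6} \left(11 + U\right)$ ($G{\left(U \right)} = 3 + \sqrt{6} \left(11 + U\right) \left(U + U\right) = 3 + \sqrt{6} \left(11 + U\right) 2 U = 3 + \sqrt{6} \cdot 2 U \left(11 + U\right) = 3 + 2 U \sqrt{6} \left(11 + U\right)$)
$a{\left(Y \right)} = 3 + 2 Y \sqrt{6} \left(11 + Y\right)$
$27 \left(-82\right) + a{\left(w{\left(-1,-4 \right)} \right)} = 27 \left(-82\right) + \left(3 + 2 \left(-1\right) \sqrt{6} \left(11 - 1\right)\right) = -2214 + \left(3 + 2 \left(-1\right) \sqrt{6} \cdot 10\right) = -2214 + \left(3 - 20 \sqrt{6}\right) = -2211 - 20 \sqrt{6}$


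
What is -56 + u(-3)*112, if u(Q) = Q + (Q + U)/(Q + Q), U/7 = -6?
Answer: 448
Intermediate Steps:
U = -42 (U = 7*(-6) = -42)
u(Q) = Q + (-42 + Q)/(2*Q) (u(Q) = Q + (Q - 42)/(Q + Q) = Q + (-42 + Q)/((2*Q)) = Q + (-42 + Q)*(1/(2*Q)) = Q + (-42 + Q)/(2*Q))
-56 + u(-3)*112 = -56 + (½ - 3 - 21/(-3))*112 = -56 + (½ - 3 - 21*(-⅓))*112 = -56 + (½ - 3 + 7)*112 = -56 + (9/2)*112 = -56 + 504 = 448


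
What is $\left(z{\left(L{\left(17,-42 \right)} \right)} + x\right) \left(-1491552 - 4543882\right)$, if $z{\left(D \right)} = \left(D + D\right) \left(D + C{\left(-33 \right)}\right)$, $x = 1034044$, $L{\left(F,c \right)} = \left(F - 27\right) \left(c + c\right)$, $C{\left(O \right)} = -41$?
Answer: $-14342388081976$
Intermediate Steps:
$L{\left(F,c \right)} = 2 c \left(-27 + F\right)$ ($L{\left(F,c \right)} = \left(-27 + F\right) 2 c = 2 c \left(-27 + F\right)$)
$z{\left(D \right)} = 2 D \left(-41 + D\right)$ ($z{\left(D \right)} = \left(D + D\right) \left(D - 41\right) = 2 D \left(-41 + D\right)$)
$\left(z{\left(L{\left(17,-42 \right)} \right)} + x\right) \left(-1491552 - 4543882\right) = \left(2 \cdot 2 \left(-42\right) \left(-27 + 17\right) \left(-41 + 2 \left(-42\right) \left(-27 + 17\right)\right) + 1034044\right) \left(-1491552 - 4543882\right) = \left(2 \cdot 2 \left(-42\right) \left(-10\right) \left(-41 + 2 \left(-42\right) \left(-10\right)\right) + 1034044\right) \left(-6035434\right) = \left(2 \cdot 840 \left(-41 + 840\right) + 1034044\right) \left(-6035434\right) = \left(2 \cdot 840 \cdot 799 + 1034044\right) \left(-6035434\right) = \left(1342320 + 1034044\right) \left(-6035434\right) = 2376364 \left(-6035434\right) = -14342388081976$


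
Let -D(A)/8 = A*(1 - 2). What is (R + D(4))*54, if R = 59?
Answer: 4914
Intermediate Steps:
D(A) = 8*A (D(A) = -8*A*(1 - 2) = -8*A*(-1) = -(-8)*A = 8*A)
(R + D(4))*54 = (59 + 8*4)*54 = (59 + 32)*54 = 91*54 = 4914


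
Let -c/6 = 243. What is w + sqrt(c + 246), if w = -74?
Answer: -74 + 2*I*sqrt(303) ≈ -74.0 + 34.814*I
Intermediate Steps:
c = -1458 (c = -6*243 = -1458)
w + sqrt(c + 246) = -74 + sqrt(-1458 + 246) = -74 + sqrt(-1212) = -74 + 2*I*sqrt(303)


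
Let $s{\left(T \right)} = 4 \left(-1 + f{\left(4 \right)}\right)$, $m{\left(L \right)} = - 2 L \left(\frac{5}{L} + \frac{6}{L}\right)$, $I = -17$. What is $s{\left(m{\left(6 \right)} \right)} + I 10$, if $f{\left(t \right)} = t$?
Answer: $-158$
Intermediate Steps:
$m{\left(L \right)} = -22$ ($m{\left(L \right)} = - 2 L \frac{11}{L} = -22$)
$s{\left(T \right)} = 12$ ($s{\left(T \right)} = 4 \left(-1 + 4\right) = 4 \cdot 3 = 12$)
$s{\left(m{\left(6 \right)} \right)} + I 10 = 12 - 170 = -158$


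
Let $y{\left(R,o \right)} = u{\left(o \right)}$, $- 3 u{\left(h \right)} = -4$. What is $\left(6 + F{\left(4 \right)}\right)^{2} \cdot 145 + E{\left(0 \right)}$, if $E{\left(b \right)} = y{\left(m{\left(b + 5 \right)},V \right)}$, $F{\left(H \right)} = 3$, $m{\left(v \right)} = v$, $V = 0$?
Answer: $\frac{35239}{3} \approx 11746.0$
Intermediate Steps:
$u{\left(h \right)} = \frac{4}{3}$ ($u{\left(h \right)} = \left(- \frac{1}{3}\right) \left(-4\right) = \frac{4}{3}$)
$y{\left(R,o \right)} = \frac{4}{3}$
$E{\left(b \right)} = \frac{4}{3}$
$\left(6 + F{\left(4 \right)}\right)^{2} \cdot 145 + E{\left(0 \right)} = \left(6 + 3\right)^{2} \cdot 145 + \frac{4}{3} = 9^{2} \cdot 145 + \frac{4}{3} = 81 \cdot 145 + \frac{4}{3} = 11745 + \frac{4}{3} = \frac{35239}{3}$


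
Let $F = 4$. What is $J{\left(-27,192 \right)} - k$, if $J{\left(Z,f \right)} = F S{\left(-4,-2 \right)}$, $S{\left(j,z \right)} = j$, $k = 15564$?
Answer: $-15580$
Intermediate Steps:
$J{\left(Z,f \right)} = -16$ ($J{\left(Z,f \right)} = 4 \left(-4\right) = -16$)
$J{\left(-27,192 \right)} - k = -16 - 15564 = -15580$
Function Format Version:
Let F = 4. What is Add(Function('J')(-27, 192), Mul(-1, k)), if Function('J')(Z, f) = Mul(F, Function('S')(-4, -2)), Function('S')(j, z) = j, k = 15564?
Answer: -15580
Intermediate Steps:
Function('J')(Z, f) = -16 (Function('J')(Z, f) = Mul(4, -4) = -16)
Add(Function('J')(-27, 192), Mul(-1, k)) = Add(-16, Mul(-1, 15564)) = Add(-16, -15564) = -15580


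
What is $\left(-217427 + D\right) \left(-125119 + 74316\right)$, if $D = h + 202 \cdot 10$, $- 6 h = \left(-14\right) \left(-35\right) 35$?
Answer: $\frac{33265601188}{3} \approx 1.1089 \cdot 10^{10}$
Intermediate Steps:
$h = - \frac{8575}{3}$ ($h = - \frac{\left(-14\right) \left(-35\right) 35}{6} = - \frac{490 \cdot 35}{6} = \left(- \frac{1}{6}\right) 17150 = - \frac{8575}{3} \approx -2858.3$)
$D = - \frac{2515}{3}$ ($D = - \frac{8575}{3} + 202 \cdot 10 = - \frac{8575}{3} + 2020 = - \frac{2515}{3} \approx -838.33$)
$\left(-217427 + D\right) \left(-125119 + 74316\right) = \left(-217427 - \frac{2515}{3}\right) \left(-125119 + 74316\right) = \left(- \frac{654796}{3}\right) \left(-50803\right) = \frac{33265601188}{3}$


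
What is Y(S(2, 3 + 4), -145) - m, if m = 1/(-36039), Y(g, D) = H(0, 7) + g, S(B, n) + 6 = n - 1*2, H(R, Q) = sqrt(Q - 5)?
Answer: -36038/36039 + sqrt(2) ≈ 0.41424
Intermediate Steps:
H(R, Q) = sqrt(-5 + Q)
S(B, n) = -8 + n (S(B, n) = -6 + (n - 1*2) = -6 + (n - 2) = -6 + (-2 + n) = -8 + n)
Y(g, D) = g + sqrt(2) (Y(g, D) = sqrt(-5 + 7) + g = sqrt(2) + g = g + sqrt(2))
m = -1/36039 ≈ -2.7748e-5
Y(S(2, 3 + 4), -145) - m = ((-8 + (3 + 4)) + sqrt(2)) - 1*(-1/36039) = ((-8 + 7) + sqrt(2)) + 1/36039 = (-1 + sqrt(2)) + 1/36039 = -36038/36039 + sqrt(2)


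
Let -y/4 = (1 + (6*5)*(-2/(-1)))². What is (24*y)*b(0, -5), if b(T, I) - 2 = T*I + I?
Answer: 1071648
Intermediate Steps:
b(T, I) = 2 + I + I*T (b(T, I) = 2 + (T*I + I) = 2 + (I*T + I) = 2 + (I + I*T) = 2 + I + I*T)
y = -14884 (y = -4*(1 + (6*5)*(-2/(-1)))² = -4*(1 + 30*(-2*(-1)))² = -4*(1 + 30*2)² = -4*(1 + 60)² = -4*61² = -4*3721 = -14884)
(24*y)*b(0, -5) = (24*(-14884))*(2 - 5 - 5*0) = -357216*(2 - 5 + 0) = -357216*(-3) = 1071648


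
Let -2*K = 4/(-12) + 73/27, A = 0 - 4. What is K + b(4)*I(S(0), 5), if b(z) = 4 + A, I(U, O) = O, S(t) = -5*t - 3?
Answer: -32/27 ≈ -1.1852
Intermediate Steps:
A = -4
S(t) = -3 - 5*t
K = -32/27 (K = -(4/(-12) + 73/27)/2 = -(4*(-1/12) + 73*(1/27))/2 = -(-⅓ + 73/27)/2 = -½*64/27 = -32/27 ≈ -1.1852)
b(z) = 0 (b(z) = 4 - 4 = 0)
K + b(4)*I(S(0), 5) = -32/27 + 0*5 = -32/27 + 0 = -32/27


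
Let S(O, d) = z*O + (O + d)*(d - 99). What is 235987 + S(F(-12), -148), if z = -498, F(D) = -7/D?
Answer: 3265301/12 ≈ 2.7211e+5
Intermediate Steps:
S(O, d) = -498*O + (-99 + d)*(O + d) (S(O, d) = -498*O + (O + d)*(d - 99) = -498*O + (O + d)*(-99 + d) = -498*O + (-99 + d)*(O + d))
235987 + S(F(-12), -148) = 235987 + ((-148)² - (-4179)/(-12) - 99*(-148) - 7/(-12)*(-148)) = 235987 + (21904 - (-4179)*(-1)/12 + 14652 - 7*(-1/12)*(-148)) = 235987 + (21904 - 597*7/12 + 14652 + (7/12)*(-148)) = 235987 + (21904 - 1393/4 + 14652 - 259/3) = 235987 + 433457/12 = 3265301/12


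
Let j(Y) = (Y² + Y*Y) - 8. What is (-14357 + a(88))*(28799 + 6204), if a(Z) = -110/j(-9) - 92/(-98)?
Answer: -24623980446/49 ≈ -5.0253e+8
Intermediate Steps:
j(Y) = -8 + 2*Y² (j(Y) = (Y² + Y²) - 8 = 2*Y² - 8 = -8 + 2*Y²)
a(Z) = 11/49 (a(Z) = -110/(-8 + 2*(-9)²) - 92/(-98) = -110/(-8 + 2*81) - 92*(-1/98) = -110/(-8 + 162) + 46/49 = -110/154 + 46/49 = -110*1/154 + 46/49 = -5/7 + 46/49 = 11/49)
(-14357 + a(88))*(28799 + 6204) = (-14357 + 11/49)*(28799 + 6204) = -703482/49*35003 = -24623980446/49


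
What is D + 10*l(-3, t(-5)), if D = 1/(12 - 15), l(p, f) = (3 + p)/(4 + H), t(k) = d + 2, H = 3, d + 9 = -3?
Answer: -⅓ ≈ -0.33333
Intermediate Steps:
d = -12 (d = -9 - 3 = -12)
t(k) = -10 (t(k) = -12 + 2 = -10)
l(p, f) = 3/7 + p/7 (l(p, f) = (3 + p)/(4 + 3) = (3 + p)/7 = (3 + p)*(⅐) = 3/7 + p/7)
D = -⅓ (D = 1/(-3) = -⅓ ≈ -0.33333)
D + 10*l(-3, t(-5)) = -⅓ + 10*(3/7 + (⅐)*(-3)) = -⅓ + 10*(3/7 - 3/7) = -⅓ + 10*0 = -⅓ + 0 = -⅓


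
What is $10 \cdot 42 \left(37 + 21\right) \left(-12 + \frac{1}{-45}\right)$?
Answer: $- \frac{878584}{3} \approx -2.9286 \cdot 10^{5}$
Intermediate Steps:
$10 \cdot 42 \left(37 + 21\right) \left(-12 + \frac{1}{-45}\right) = 420 \cdot 58 \left(-12 - \frac{1}{45}\right) = 420 \cdot 58 \left(- \frac{541}{45}\right) = 420 \left(- \frac{31378}{45}\right) = - \frac{878584}{3}$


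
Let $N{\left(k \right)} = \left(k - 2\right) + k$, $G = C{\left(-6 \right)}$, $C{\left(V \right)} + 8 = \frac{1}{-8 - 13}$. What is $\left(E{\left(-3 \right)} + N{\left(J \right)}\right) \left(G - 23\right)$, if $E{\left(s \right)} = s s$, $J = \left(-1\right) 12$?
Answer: $\frac{11084}{21} \approx 527.81$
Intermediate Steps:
$J = -12$
$E{\left(s \right)} = s^{2}$
$C{\left(V \right)} = - \frac{169}{21}$ ($C{\left(V \right)} = -8 + \frac{1}{-8 - 13} = -8 + \frac{1}{-21} = -8 - \frac{1}{21} = - \frac{169}{21}$)
$G = - \frac{169}{21} \approx -8.0476$
$N{\left(k \right)} = -2 + 2 k$ ($N{\left(k \right)} = \left(-2 + k\right) + k = -2 + 2 k$)
$\left(E{\left(-3 \right)} + N{\left(J \right)}\right) \left(G - 23\right) = \left(\left(-3\right)^{2} + \left(-2 + 2 \left(-12\right)\right)\right) \left(- \frac{169}{21} - 23\right) = \left(9 - 26\right) \left(- \frac{652}{21}\right) = \left(-17\right) \left(- \frac{652}{21}\right) = \frac{11084}{21}$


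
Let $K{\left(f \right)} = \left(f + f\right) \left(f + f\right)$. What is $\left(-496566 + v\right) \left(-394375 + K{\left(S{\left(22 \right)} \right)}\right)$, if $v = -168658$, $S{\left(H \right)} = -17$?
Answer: $261578716056$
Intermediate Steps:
$K{\left(f \right)} = 4 f^{2}$ ($K{\left(f \right)} = 2 f 2 f = 4 f^{2}$)
$\left(-496566 + v\right) \left(-394375 + K{\left(S{\left(22 \right)} \right)}\right) = \left(-496566 - 168658\right) \left(-394375 + 4 \left(-17\right)^{2}\right) = - 665224 \left(-394375 + 4 \cdot 289\right) = - 665224 \left(-394375 + 1156\right) = \left(-665224\right) \left(-393219\right) = 261578716056$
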